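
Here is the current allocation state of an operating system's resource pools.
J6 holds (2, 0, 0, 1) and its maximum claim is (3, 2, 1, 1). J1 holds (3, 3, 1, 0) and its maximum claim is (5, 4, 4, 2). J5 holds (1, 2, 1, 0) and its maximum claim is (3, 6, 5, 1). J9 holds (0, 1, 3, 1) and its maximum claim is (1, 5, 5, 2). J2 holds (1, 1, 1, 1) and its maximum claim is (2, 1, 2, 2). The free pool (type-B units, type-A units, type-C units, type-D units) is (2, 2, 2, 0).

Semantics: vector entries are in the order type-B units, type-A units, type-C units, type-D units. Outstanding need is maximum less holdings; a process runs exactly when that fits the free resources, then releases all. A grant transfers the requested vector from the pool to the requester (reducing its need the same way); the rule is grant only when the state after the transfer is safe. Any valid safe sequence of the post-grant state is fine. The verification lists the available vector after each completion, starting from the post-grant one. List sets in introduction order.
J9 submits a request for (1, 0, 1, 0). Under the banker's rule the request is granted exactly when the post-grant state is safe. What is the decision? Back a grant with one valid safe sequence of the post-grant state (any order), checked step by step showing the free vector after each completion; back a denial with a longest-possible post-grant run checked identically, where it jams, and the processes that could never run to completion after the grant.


DENY. Granting would leave the state unsafe.
Key observation: after J6, J2 the pool peaks at (4, 3, 2, 2), and each blocked process is short somewhere: J1 on type-C units; J5 on type-A units, type-C units; J9 on type-A units.
After a pretend grant, a maximal execution: J6, J2 — then nothing else fits. Step-by-step check:
  pool = (1, 2, 1, 0)
  J6 needs (1, 2, 1, 0) <= (1, 2, 1, 0) -> finishes; pool += (2, 0, 0, 1) = (3, 2, 1, 1)
  J2 needs (1, 0, 1, 1) <= (3, 2, 1, 1) -> finishes; pool += (1, 1, 1, 1) = (4, 3, 2, 2)
  J1 still needs (2, 1, 3, 2) but only (4, 3, 2, 2) is free — short on type-C units
  J5 still needs (2, 4, 4, 1) but only (4, 3, 2, 2) is free — short on type-A units and type-C units
  J9 still needs (0, 4, 1, 1) but only (4, 3, 2, 2) is free — short on type-A units
Had the request been granted, J1, J5 and J9 could never finish.


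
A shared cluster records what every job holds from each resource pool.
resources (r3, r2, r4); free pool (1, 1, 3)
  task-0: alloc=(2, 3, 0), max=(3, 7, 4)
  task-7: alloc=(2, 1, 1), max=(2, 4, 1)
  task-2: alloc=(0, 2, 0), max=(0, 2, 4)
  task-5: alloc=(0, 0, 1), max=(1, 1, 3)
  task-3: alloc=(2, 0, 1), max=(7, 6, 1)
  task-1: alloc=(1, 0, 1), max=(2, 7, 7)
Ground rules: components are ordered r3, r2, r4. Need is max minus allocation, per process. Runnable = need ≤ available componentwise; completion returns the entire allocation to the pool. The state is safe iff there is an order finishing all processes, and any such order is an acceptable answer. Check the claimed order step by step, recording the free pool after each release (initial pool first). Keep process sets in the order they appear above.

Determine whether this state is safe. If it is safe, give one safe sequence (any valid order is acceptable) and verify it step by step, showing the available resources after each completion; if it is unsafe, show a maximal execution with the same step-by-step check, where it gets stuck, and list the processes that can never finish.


SAFE, for example via the order task-5, task-2, task-7, task-0, task-3, task-1.
Key observation: task-5 marks the first exact bind of the order: its need (1, 1, 2) fits the free (1, 1, 3) with zero slack on a requested resource.
Walking it through:
  pool = (1, 1, 3)
  run task-5 (needs (1, 1, 2), free (1, 1, 3)); after release of (0, 0, 1) the pool is (1, 1, 4)
  run task-2 (needs (0, 0, 4), free (1, 1, 4)); after release of (0, 2, 0) the pool is (1, 3, 4)
  run task-7 (needs (0, 3, 0), free (1, 3, 4)); after release of (2, 1, 1) the pool is (3, 4, 5)
  run task-0 (needs (1, 4, 4), free (3, 4, 5)); after release of (2, 3, 0) the pool is (5, 7, 5)
  run task-3 (needs (5, 6, 0), free (5, 7, 5)); after release of (2, 0, 1) the pool is (7, 7, 6)
  run task-1 (needs (1, 7, 6), free (7, 7, 6)); after release of (1, 0, 1) the pool is (8, 7, 7)


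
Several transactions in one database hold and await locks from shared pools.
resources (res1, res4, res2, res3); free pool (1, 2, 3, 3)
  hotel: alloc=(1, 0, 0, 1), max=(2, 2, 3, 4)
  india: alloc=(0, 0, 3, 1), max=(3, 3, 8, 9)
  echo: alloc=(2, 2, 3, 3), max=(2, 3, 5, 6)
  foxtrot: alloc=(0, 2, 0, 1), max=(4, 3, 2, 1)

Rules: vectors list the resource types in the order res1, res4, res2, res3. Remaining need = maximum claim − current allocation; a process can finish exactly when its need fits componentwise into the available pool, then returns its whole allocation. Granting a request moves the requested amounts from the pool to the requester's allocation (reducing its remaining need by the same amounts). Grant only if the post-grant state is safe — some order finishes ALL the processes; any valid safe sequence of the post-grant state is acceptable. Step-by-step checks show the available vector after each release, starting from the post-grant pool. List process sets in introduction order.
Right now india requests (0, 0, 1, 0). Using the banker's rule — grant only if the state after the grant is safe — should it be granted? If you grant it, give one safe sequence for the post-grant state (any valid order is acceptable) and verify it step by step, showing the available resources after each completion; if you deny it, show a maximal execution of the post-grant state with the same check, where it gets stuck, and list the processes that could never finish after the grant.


GRANT: granting preserves safety; a valid post-grant sequence is echo, hotel, foxtrot, india.
Key observation: the transfer keeps a workable pool ((1, 2, 2, 3)); echo starts the safe sequence.
Check on the post-grant state, step by step:
  pool = (1, 2, 2, 3)
  echo: need (0, 1, 2, 3) fits (1, 2, 2, 3); releases (2, 2, 3, 3), pool now (3, 4, 5, 6)
  hotel: need (1, 2, 3, 3) fits (3, 4, 5, 6); releases (1, 0, 0, 1), pool now (4, 4, 5, 7)
  foxtrot: need (4, 1, 2, 0) fits (4, 4, 5, 7); releases (0, 2, 0, 1), pool now (4, 6, 5, 8)
  india: need (3, 3, 4, 8) fits (4, 6, 5, 8); releases (0, 0, 4, 1), pool now (4, 6, 9, 9)


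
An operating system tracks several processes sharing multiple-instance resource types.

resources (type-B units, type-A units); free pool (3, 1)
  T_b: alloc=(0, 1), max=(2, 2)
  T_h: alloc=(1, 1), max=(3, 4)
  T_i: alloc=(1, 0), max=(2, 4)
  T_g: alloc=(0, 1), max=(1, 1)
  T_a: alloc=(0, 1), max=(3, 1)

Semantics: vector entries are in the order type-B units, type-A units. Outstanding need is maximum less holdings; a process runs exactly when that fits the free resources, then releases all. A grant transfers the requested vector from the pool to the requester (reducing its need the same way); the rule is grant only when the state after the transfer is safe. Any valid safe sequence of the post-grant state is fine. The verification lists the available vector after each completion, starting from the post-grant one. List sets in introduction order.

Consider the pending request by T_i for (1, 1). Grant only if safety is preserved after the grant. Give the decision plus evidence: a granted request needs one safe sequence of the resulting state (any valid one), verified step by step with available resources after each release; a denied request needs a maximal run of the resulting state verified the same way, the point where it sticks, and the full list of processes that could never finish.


DENY. Granting would leave the state unsafe.
Key observation: after T_g, T_b the pool peaks at (2, 2), and each blocked process is short somewhere: T_h on type-A units; T_i on type-A units; T_a on type-B units.
On the post-grant state, T_g, T_b is a maximal run — nothing extends it. Step-by-step check:
  pool = (2, 0)
  T_g needs (1, 0) <= (2, 0) -> finishes; pool += (0, 1) = (2, 1)
  T_b needs (2, 1) <= (2, 1) -> finishes; pool += (0, 1) = (2, 2)
  T_h cannot run: need (2, 3) vs free (2, 2) (insufficient type-A units)
  T_i cannot run: need (0, 3) vs free (2, 2) (insufficient type-A units)
  T_a cannot run: need (3, 0) vs free (2, 2) (insufficient type-B units)
Had the request been granted, T_h, T_i and T_a could never finish.


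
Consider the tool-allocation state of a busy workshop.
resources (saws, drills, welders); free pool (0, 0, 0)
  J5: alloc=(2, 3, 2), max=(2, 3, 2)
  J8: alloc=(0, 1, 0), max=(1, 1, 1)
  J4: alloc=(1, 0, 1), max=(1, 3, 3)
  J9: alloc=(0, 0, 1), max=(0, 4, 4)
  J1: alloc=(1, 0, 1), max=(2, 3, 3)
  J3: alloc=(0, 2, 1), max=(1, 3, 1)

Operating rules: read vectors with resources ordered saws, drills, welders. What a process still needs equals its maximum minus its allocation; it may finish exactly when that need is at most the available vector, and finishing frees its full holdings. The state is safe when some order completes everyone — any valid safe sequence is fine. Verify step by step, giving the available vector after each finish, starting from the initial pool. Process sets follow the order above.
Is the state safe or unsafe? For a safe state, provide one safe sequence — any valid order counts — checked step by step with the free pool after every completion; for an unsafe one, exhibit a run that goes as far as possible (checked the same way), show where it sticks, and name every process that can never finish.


SAFE, for example via the order J5, J4, J1, J8, J9, J3.
Key observation: the order's first zero-slack moment is J4 ((0, 3, 2) needed, (2, 3, 2) free — a requested resource with nothing to spare).
Check, step by step:
  pool = (0, 0, 0)
  J5 needs (0, 0, 0) <= (0, 0, 0) -> finishes; pool += (2, 3, 2) = (2, 3, 2)
  J4 needs (0, 3, 2) <= (2, 3, 2) -> finishes; pool += (1, 0, 1) = (3, 3, 3)
  J1 needs (1, 3, 2) <= (3, 3, 3) -> finishes; pool += (1, 0, 1) = (4, 3, 4)
  J8 needs (1, 0, 1) <= (4, 3, 4) -> finishes; pool += (0, 1, 0) = (4, 4, 4)
  J9 needs (0, 4, 3) <= (4, 4, 4) -> finishes; pool += (0, 0, 1) = (4, 4, 5)
  J3 needs (1, 1, 0) <= (4, 4, 5) -> finishes; pool += (0, 2, 1) = (4, 6, 6)


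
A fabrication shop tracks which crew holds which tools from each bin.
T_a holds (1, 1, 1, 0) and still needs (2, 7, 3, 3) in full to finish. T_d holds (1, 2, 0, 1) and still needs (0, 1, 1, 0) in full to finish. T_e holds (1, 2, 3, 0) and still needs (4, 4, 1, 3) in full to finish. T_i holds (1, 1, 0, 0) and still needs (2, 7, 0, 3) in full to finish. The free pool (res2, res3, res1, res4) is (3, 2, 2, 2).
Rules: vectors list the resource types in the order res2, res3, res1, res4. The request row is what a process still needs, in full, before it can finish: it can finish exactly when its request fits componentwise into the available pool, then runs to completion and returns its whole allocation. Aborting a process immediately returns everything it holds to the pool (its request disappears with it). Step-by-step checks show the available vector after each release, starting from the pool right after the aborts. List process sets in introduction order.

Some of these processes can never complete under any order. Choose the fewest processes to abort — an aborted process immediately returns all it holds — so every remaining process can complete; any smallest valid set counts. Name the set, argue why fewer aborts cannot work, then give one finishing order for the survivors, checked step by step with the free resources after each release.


Minimum abort set: T_i.
Key observation: the returned (1, 1, 0, 0) from T_i is what brings T_a — unrunnable before, under any order — into play at step 3.
Why nothing smaller works: aborting no one leaves the state deadlocked as given.
Survivors finish in the order: T_d, T_e, T_a. Walking it through (pool after the aborts first):
  pool = (4, 3, 2, 2)
  run T_d (needs (0, 1, 1, 0), free (4, 3, 2, 2)); after release of (1, 2, 0, 1) the pool is (5, 5, 2, 3)
  run T_e (needs (4, 4, 1, 3), free (5, 5, 2, 3)); after release of (1, 2, 3, 0) the pool is (6, 7, 5, 3)
  run T_a (needs (2, 7, 3, 3), free (6, 7, 5, 3)); after release of (1, 1, 1, 0) the pool is (7, 8, 6, 3)


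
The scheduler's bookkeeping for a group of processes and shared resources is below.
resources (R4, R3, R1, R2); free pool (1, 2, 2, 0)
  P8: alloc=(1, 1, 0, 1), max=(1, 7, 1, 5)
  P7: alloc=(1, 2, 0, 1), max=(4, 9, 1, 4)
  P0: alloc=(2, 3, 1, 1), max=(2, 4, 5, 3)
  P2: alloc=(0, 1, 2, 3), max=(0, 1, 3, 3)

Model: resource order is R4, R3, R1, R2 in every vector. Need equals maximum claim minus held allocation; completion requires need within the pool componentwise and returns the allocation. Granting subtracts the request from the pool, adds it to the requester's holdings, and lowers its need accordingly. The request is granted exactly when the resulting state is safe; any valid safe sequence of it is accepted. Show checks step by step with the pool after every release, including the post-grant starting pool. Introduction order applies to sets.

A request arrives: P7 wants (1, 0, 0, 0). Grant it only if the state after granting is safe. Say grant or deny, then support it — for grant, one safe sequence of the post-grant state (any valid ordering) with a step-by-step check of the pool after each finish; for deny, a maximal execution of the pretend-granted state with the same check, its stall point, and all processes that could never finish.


GRANT: granting preserves safety; a valid post-grant sequence is P2, P0, P8, P7.
Key observation: even at the reduced pool (0, 2, 2, 0), P2 fits immediately, so safety survives the grant.
Verifying the post-grant state step by step:
  pool = (0, 2, 2, 0)
  P2: need (0, 0, 1, 0) fits (0, 2, 2, 0); releases (0, 1, 2, 3), pool now (0, 3, 4, 3)
  P0: need (0, 1, 4, 2) fits (0, 3, 4, 3); releases (2, 3, 1, 1), pool now (2, 6, 5, 4)
  P8: need (0, 6, 1, 4) fits (2, 6, 5, 4); releases (1, 1, 0, 1), pool now (3, 7, 5, 5)
  P7: need (2, 7, 1, 3) fits (3, 7, 5, 5); releases (2, 2, 0, 1), pool now (5, 9, 5, 6)


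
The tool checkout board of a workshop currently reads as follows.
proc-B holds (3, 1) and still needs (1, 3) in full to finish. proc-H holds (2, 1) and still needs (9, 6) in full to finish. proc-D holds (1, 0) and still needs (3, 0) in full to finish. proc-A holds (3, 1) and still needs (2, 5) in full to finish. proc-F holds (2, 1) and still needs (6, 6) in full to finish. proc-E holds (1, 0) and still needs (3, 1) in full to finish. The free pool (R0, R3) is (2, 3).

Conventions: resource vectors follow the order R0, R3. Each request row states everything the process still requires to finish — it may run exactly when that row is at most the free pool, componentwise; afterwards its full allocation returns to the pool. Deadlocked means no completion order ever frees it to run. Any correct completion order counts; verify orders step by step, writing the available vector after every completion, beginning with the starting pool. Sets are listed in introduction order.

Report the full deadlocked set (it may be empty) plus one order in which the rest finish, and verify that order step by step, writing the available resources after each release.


Deadlocked set: proc-H, proc-A and proc-F.
Key observation: no order helps: past proc-B, proc-D, proc-E, the free pool tops out at (7, 4), below what each blocked process needs in R3.
A valid finishing order for the others: proc-B, proc-D, proc-E. Step-by-step check:
  pool = (2, 3)
  proc-B: need (1, 3) fits (2, 3); releases (3, 1), pool now (5, 4)
  proc-D: need (3, 0) fits (5, 4); releases (1, 0), pool now (6, 4)
  proc-E: need (3, 1) fits (6, 4); releases (1, 0), pool now (7, 4)
None of the blocked processes ever fits:
  blocked: proc-H wants (9, 6), pool (7, 4) — not enough R0 and R3
  blocked: proc-A wants (2, 5), pool (7, 4) — not enough R3
  blocked: proc-F wants (6, 6), pool (7, 4) — not enough R3


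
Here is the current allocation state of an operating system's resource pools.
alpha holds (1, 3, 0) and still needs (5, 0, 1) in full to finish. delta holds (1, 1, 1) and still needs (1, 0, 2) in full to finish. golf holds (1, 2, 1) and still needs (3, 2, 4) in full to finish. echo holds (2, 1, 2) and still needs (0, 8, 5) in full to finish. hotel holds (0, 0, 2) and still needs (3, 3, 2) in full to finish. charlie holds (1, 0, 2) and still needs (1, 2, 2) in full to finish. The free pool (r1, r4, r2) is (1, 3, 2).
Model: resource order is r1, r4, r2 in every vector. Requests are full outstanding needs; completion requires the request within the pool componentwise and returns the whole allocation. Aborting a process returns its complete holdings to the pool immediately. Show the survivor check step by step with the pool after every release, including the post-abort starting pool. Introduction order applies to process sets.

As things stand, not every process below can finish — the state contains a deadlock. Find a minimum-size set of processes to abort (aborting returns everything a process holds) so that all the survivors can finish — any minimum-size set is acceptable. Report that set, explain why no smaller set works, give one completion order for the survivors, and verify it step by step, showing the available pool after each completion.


Abort echo.
Key observation: alpha had no path to completion before; after the abort of echo ((2, 1, 2) returned), step 4 is where it fits.
Why nothing smaller works: aborting no one leaves the state deadlocked as given.
The survivors complete as charlie, delta, golf, alpha, hotel. Walking it through (starting from the post-abort pool):
  pool = (3, 4, 4)
  charlie: need (1, 2, 2) fits (3, 4, 4); releases (1, 0, 2), pool now (4, 4, 6)
  delta: need (1, 0, 2) fits (4, 4, 6); releases (1, 1, 1), pool now (5, 5, 7)
  golf: need (3, 2, 4) fits (5, 5, 7); releases (1, 2, 1), pool now (6, 7, 8)
  alpha: need (5, 0, 1) fits (6, 7, 8); releases (1, 3, 0), pool now (7, 10, 8)
  hotel: need (3, 3, 2) fits (7, 10, 8); releases (0, 0, 2), pool now (7, 10, 10)


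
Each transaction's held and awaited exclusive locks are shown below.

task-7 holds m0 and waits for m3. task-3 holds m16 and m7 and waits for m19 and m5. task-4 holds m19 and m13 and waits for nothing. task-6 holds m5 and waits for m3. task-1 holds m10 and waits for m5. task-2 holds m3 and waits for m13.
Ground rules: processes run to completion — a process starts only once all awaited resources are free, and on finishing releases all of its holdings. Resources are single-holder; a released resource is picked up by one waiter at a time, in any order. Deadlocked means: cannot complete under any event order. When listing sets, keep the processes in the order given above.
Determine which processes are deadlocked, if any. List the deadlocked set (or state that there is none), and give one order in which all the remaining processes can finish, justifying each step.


No process is deadlocked.
Key observation: although several processes wait, no cycle exists — each chain bottoms out at a free runner.
A valid finishing order for the others: task-4, task-2, task-7, task-6, task-3, task-1.
Walking it through:
  task-4: no waits; runs immediately, freeing m19 and m13
  task-2 waits on m13 — all released -> runs and releases m3
  task-7 waits on m3 — all released -> runs and releases m0
  task-6 waits on m3 — all released -> runs and releases m5
  task-3 waits on m19 and m5 — all released -> runs and releases m16 and m7
  task-1 waits on m5 — all released -> runs and releases m10


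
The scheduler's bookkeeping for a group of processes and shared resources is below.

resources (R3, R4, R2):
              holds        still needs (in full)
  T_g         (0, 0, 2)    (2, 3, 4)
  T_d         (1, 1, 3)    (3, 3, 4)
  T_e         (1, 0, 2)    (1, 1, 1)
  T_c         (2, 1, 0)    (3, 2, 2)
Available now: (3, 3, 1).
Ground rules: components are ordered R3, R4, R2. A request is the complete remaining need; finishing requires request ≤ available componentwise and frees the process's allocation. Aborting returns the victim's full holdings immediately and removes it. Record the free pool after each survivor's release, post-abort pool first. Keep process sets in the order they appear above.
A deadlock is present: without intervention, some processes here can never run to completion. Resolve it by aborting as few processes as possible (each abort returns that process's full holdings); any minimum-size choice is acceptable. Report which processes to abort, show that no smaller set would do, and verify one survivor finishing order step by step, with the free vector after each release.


Abort T_g.
Key observation: T_d was stuck for good until T_g gave back (0, 0, 2); in the order shown it finishes at step 3.
No smaller set exists: with zero aborts the deadlock remains.
One survivor order: T_c, T_e, T_d. Step-by-step check (post-abort pool first):
  pool = (3, 3, 3)
  T_c: need (3, 2, 2) fits (3, 3, 3); releases (2, 1, 0), pool now (5, 4, 3)
  T_e: need (1, 1, 1) fits (5, 4, 3); releases (1, 0, 2), pool now (6, 4, 5)
  T_d: need (3, 3, 4) fits (6, 4, 5); releases (1, 1, 3), pool now (7, 5, 8)


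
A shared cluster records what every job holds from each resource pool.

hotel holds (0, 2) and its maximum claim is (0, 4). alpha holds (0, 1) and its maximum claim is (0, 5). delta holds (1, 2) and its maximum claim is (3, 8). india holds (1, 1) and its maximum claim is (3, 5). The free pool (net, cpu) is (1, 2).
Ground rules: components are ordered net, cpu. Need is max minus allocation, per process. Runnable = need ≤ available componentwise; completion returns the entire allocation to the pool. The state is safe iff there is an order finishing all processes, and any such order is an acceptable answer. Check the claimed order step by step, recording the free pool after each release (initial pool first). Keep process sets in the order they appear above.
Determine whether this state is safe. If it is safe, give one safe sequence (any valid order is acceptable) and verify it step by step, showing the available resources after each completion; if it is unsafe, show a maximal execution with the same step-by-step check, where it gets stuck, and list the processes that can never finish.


UNSAFE — no complete ordering exists.
Key observation: the pool after hotel, alpha is (1, 5); every surviving request exceeds it in net, so progress ends there.
A maximal execution: hotel, alpha — then nothing else fits. Verifying each step:
  pool = (1, 2)
  hotel needs (0, 2) <= (1, 2) -> finishes; pool += (0, 2) = (1, 4)
  alpha needs (0, 4) <= (1, 4) -> finishes; pool += (0, 1) = (1, 5)
  delta still needs (2, 6) but only (1, 5) is free — short on net and cpu
  india still needs (2, 4) but only (1, 5) is free — short on net
Permanently blocked: delta and india.


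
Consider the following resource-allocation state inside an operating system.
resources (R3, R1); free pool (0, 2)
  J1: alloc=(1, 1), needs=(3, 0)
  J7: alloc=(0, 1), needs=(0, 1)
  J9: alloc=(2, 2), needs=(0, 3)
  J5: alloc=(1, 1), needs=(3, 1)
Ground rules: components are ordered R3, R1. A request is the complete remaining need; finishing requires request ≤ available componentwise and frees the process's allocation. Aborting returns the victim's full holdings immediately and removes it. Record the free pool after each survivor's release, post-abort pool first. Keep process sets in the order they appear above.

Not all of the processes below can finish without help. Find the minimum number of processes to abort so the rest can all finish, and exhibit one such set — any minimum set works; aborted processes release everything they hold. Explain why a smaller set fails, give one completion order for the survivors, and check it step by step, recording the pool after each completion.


Abort J5.
Key observation: the returned (1, 1) from J5 is what brings J1 — unrunnable before, under any order — into play at step 3.
No smaller set exists: with zero aborts the deadlock remains.
Survivors finish in the order: J7, J9, J1. Check, step by step (pool after the aborts first):
  pool = (1, 3)
  J7 needs (0, 1) <= (1, 3) -> finishes; pool += (0, 1) = (1, 4)
  J9 needs (0, 3) <= (1, 4) -> finishes; pool += (2, 2) = (3, 6)
  J1 needs (3, 0) <= (3, 6) -> finishes; pool += (1, 1) = (4, 7)


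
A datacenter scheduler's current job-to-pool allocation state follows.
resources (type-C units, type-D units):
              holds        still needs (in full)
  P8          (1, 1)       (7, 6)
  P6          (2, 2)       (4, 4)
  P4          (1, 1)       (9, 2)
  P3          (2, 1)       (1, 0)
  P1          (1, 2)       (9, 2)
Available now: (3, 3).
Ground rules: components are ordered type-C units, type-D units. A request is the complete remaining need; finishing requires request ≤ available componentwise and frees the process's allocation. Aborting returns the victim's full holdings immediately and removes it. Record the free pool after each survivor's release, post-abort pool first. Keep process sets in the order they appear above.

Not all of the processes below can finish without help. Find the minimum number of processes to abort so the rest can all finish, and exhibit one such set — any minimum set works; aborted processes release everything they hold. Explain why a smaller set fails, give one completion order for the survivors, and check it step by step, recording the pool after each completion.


Abort P4.
Key observation: before aborting P4, P1 was permanently blocked — no order could ever run it; afterwards it completes at step 4.
Why nothing smaller works: aborting no one leaves the state deadlocked as given.
The survivors complete as P6, P3, P8, P1. Verifying each step (starting from the post-abort pool):
  pool = (4, 4)
  P6: need (4, 4) fits (4, 4); releases (2, 2), pool now (6, 6)
  P3: need (1, 0) fits (6, 6); releases (2, 1), pool now (8, 7)
  P8: need (7, 6) fits (8, 7); releases (1, 1), pool now (9, 8)
  P1: need (9, 2) fits (9, 8); releases (1, 2), pool now (10, 10)


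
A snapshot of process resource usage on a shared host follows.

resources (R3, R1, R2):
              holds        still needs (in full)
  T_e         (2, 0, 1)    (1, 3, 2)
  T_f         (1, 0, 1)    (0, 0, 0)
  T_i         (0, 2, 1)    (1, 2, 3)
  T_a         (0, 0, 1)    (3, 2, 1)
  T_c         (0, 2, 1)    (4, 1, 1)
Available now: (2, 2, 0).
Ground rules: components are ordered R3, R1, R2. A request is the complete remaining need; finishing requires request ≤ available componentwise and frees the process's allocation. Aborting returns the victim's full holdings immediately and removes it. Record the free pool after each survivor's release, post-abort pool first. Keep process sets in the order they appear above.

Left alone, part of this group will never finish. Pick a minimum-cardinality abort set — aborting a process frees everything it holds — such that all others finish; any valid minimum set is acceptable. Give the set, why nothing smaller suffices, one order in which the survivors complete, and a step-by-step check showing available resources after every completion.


Minimum abort set: T_e.
Key observation: aborting T_e returns (2, 0, 1), and T_c — hopeless before — runs at step 3 with the returned capacity in the pool.
No smaller set exists: with zero aborts the deadlock remains.
Survivors finish in the order: T_f, T_a, T_c, T_i. Step-by-step check (pool after the aborts first):
  pool = (4, 2, 1)
  T_f needs (0, 0, 0) <= (4, 2, 1) -> finishes; pool += (1, 0, 1) = (5, 2, 2)
  T_a needs (3, 2, 1) <= (5, 2, 2) -> finishes; pool += (0, 0, 1) = (5, 2, 3)
  T_c needs (4, 1, 1) <= (5, 2, 3) -> finishes; pool += (0, 2, 1) = (5, 4, 4)
  T_i needs (1, 2, 3) <= (5, 4, 4) -> finishes; pool += (0, 2, 1) = (5, 6, 5)


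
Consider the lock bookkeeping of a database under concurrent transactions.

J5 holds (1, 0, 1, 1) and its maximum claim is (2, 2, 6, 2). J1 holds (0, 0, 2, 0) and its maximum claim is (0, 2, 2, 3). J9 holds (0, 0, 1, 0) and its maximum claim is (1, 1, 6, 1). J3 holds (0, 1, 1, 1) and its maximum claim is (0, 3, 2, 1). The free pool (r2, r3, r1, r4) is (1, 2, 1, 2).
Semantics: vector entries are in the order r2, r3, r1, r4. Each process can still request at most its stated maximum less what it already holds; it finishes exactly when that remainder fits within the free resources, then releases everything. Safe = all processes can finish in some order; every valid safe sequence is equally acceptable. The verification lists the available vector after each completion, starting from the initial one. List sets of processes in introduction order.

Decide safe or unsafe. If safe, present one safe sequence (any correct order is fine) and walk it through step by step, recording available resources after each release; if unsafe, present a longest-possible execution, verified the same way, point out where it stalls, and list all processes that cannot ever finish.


UNSAFE — no complete ordering exists.
Key observation: the pool after J3, J1 is (1, 3, 4, 3); every surviving request exceeds it in r1, so progress ends there.
The run J3, J1 cannot be extended any further. Step-by-step check:
  pool = (1, 2, 1, 2)
  J3 needs (0, 2, 1, 0) <= (1, 2, 1, 2) -> finishes; pool += (0, 1, 1, 1) = (1, 3, 2, 3)
  J1 needs (0, 2, 0, 3) <= (1, 3, 2, 3) -> finishes; pool += (0, 0, 2, 0) = (1, 3, 4, 3)
  blocked: J5 wants (1, 2, 5, 1), pool (1, 3, 4, 3) — not enough r1
  blocked: J9 wants (1, 1, 5, 1), pool (1, 3, 4, 3) — not enough r1
Processes that can never finish: J5 and J9.


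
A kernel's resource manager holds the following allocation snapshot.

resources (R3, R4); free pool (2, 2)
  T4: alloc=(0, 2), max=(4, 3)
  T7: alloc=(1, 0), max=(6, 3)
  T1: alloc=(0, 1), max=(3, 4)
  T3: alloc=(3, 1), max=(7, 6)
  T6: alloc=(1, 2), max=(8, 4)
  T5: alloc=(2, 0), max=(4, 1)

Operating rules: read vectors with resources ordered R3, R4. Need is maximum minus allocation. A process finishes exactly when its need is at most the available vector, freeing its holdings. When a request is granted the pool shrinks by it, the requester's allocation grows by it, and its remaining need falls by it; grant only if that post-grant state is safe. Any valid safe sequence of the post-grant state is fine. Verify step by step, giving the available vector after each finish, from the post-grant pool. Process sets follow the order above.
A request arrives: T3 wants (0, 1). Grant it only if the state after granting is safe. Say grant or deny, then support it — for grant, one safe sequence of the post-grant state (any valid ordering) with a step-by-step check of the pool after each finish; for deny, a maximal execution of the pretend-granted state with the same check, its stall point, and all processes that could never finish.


GRANT. The post-grant state is safe; one safe sequence: T5, T4, T1, T3, T7, T6.
Key observation: even at the reduced pool (2, 1), T5 fits immediately, so safety survives the grant.
Step-by-step check of the post-grant state:
  pool = (2, 1)
  run T5 (needs (2, 1), free (2, 1)); after release of (2, 0) the pool is (4, 1)
  run T4 (needs (4, 1), free (4, 1)); after release of (0, 2) the pool is (4, 3)
  run T1 (needs (3, 3), free (4, 3)); after release of (0, 1) the pool is (4, 4)
  run T3 (needs (4, 4), free (4, 4)); after release of (3, 2) the pool is (7, 6)
  run T7 (needs (5, 3), free (7, 6)); after release of (1, 0) the pool is (8, 6)
  run T6 (needs (7, 2), free (8, 6)); after release of (1, 2) the pool is (9, 8)


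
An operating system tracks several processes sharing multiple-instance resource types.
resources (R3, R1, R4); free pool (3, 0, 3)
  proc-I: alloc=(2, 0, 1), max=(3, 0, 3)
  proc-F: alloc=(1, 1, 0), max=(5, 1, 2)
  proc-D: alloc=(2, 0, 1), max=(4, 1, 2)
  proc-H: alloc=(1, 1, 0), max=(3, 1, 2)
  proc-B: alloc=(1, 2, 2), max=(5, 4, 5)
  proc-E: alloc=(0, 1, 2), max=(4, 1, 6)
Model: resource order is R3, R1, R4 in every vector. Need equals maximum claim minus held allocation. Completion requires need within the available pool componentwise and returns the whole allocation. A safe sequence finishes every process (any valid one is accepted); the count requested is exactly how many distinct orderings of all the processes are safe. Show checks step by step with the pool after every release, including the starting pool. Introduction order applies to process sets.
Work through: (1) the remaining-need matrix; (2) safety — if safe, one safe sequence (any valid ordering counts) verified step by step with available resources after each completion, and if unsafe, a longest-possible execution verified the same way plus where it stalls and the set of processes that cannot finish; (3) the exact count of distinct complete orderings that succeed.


(1) Outstanding need per process (order R3, R1, R4):
  proc-I: (1, 0, 2)
  proc-F: (4, 0, 2)
  proc-D: (2, 1, 1)
  proc-H: (2, 0, 2)
  proc-B: (4, 2, 3)
  proc-E: (4, 0, 4)
(2) SAFE. One safe sequence: proc-H, proc-I, proc-F, proc-E, proc-D, proc-B.
Key observation: proc-E marks the first exact bind of the order: its need (4, 0, 4) fits the free (7, 2, 4) with zero slack on a requested resource.
Step-by-step check:
  pool = (3, 0, 3)
  run proc-H (needs (2, 0, 2), free (3, 0, 3)); after release of (1, 1, 0) the pool is (4, 1, 3)
  run proc-I (needs (1, 0, 2), free (4, 1, 3)); after release of (2, 0, 1) the pool is (6, 1, 4)
  run proc-F (needs (4, 0, 2), free (6, 1, 4)); after release of (1, 1, 0) the pool is (7, 2, 4)
  run proc-E (needs (4, 0, 4), free (7, 2, 4)); after release of (0, 1, 2) the pool is (7, 3, 6)
  run proc-D (needs (2, 1, 1), free (7, 3, 6)); after release of (2, 0, 1) the pool is (9, 3, 7)
  run proc-B (needs (4, 2, 3), free (9, 3, 7)); after release of (1, 2, 2) the pool is (10, 5, 9)
(3) Precisely 98 of the possible complete orderings are safe sequences.


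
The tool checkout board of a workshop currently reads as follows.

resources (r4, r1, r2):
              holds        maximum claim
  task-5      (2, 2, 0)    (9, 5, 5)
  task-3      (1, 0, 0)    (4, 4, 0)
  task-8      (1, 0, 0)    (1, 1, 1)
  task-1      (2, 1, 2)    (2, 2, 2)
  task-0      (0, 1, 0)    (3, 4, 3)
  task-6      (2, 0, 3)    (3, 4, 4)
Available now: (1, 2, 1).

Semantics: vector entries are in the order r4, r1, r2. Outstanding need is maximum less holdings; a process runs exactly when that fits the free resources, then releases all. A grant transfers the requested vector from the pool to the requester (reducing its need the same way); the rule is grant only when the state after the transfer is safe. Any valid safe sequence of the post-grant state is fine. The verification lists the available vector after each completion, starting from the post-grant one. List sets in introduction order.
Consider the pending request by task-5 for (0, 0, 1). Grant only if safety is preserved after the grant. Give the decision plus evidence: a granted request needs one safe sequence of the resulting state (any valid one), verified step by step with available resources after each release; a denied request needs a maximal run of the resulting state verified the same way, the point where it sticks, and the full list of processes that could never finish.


DENY. Granting would leave the state unsafe.
Key observation: after task-1, task-8 the pool peaks at (4, 3, 2), and each blocked process is short somewhere: task-5 on r4, r2; task-3 on r1; task-0 on r2; task-6 on r1.
After a pretend grant, a maximal execution: task-1, task-8 — then nothing else fits. Walking it through:
  pool = (1, 2, 0)
  run task-1 (needs (0, 1, 0), free (1, 2, 0)); after release of (2, 1, 2) the pool is (3, 3, 2)
  run task-8 (needs (0, 1, 1), free (3, 3, 2)); after release of (1, 0, 0) the pool is (4, 3, 2)
  blocked: task-5 wants (7, 3, 4), pool (4, 3, 2) — not enough r4 and r2
  blocked: task-3 wants (3, 4, 0), pool (4, 3, 2) — not enough r1
  blocked: task-0 wants (3, 3, 3), pool (4, 3, 2) — not enough r2
  blocked: task-6 wants (1, 4, 1), pool (4, 3, 2) — not enough r1
Processes that could never finish after the grant: task-5, task-3, task-0 and task-6.


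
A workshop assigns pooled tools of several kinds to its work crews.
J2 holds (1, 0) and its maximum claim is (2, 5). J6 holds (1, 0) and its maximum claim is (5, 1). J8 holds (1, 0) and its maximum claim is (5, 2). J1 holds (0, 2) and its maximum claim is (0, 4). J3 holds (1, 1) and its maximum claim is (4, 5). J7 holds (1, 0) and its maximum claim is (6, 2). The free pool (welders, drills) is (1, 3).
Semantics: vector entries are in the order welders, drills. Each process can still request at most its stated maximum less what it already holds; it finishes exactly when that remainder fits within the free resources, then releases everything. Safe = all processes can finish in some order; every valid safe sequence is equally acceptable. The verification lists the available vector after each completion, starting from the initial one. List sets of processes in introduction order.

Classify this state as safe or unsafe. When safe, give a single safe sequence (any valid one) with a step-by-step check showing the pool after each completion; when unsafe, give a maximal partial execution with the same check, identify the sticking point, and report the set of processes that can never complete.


UNSAFE — no complete ordering exists.
Key observation: after J1, J2 complete, (2, 5) is the best the pool ever gets, yet each leftover process wants more welders.
A maximal execution: J1, J2 — then nothing else fits. Check, step by step:
  pool = (1, 3)
  J1: need (0, 2) fits (1, 3); releases (0, 2), pool now (1, 5)
  J2: need (1, 5) fits (1, 5); releases (1, 0), pool now (2, 5)
  J6 still needs (4, 1) but only (2, 5) is free — short on welders
  J8 still needs (4, 2) but only (2, 5) is free — short on welders
  J3 still needs (3, 4) but only (2, 5) is free — short on welders
  J7 still needs (5, 2) but only (2, 5) is free — short on welders
Processes that can never finish: J6, J8, J3 and J7.


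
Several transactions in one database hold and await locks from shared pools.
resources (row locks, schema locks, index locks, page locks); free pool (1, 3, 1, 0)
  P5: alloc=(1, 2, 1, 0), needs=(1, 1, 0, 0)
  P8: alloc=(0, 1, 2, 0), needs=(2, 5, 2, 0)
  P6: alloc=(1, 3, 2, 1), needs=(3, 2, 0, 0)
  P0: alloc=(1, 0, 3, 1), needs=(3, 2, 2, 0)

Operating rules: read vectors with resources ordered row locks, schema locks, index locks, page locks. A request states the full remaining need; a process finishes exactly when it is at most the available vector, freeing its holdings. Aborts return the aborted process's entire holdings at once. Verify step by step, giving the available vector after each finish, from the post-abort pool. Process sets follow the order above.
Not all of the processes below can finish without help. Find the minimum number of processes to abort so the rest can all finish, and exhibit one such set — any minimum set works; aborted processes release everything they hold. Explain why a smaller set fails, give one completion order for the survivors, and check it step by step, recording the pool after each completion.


The answer: abort P0.
Key observation: aborting P0 returns (1, 0, 3, 1), and P6 — hopeless before — runs at step 2 with the returned capacity in the pool.
Why nothing smaller works: aborting no one leaves the state deadlocked as given.
Survivors finish in the order: P5, P6, P8. Walking it through (pool after the aborts first):
  pool = (2, 3, 4, 1)
  P5 needs (1, 1, 0, 0) <= (2, 3, 4, 1) -> finishes; pool += (1, 2, 1, 0) = (3, 5, 5, 1)
  P6 needs (3, 2, 0, 0) <= (3, 5, 5, 1) -> finishes; pool += (1, 3, 2, 1) = (4, 8, 7, 2)
  P8 needs (2, 5, 2, 0) <= (4, 8, 7, 2) -> finishes; pool += (0, 1, 2, 0) = (4, 9, 9, 2)


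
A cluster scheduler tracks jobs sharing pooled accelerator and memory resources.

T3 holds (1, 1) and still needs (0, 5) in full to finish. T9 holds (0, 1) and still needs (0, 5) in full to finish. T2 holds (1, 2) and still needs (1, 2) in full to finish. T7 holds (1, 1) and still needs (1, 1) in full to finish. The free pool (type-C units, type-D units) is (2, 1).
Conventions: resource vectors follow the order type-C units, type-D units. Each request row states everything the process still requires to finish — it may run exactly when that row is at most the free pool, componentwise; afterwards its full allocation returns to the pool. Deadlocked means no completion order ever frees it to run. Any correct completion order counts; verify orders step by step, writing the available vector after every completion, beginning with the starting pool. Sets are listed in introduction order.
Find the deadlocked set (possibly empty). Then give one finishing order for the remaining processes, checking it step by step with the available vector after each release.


Deadlocked: T3 and T9.
Key observation: T7, T2 can finish, but then (4, 4) is all there is, and the blocked group's type-D units demands exceed it.
A valid finishing order for the others: T7, T2. Step-by-step check:
  pool = (2, 1)
  run T7 (needs (1, 1), free (2, 1)); after release of (1, 1) the pool is (3, 2)
  run T2 (needs (1, 2), free (3, 2)); after release of (1, 2) the pool is (4, 4)
None of the blocked processes ever fits:
  blocked: T3 wants (0, 5), pool (4, 4) — not enough type-D units
  blocked: T9 wants (0, 5), pool (4, 4) — not enough type-D units
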